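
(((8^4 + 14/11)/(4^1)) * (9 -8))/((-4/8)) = -22535/11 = -2048.64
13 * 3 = 39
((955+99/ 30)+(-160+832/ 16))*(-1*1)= -8503/ 10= -850.30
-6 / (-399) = 2 / 133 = 0.02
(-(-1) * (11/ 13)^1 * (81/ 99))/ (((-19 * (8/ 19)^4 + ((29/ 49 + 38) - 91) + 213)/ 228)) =0.99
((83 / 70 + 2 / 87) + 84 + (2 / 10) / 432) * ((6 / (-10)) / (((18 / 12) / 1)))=-7472503 / 219240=-34.08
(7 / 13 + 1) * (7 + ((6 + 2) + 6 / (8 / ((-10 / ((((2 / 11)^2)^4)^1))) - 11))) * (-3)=-10224919545300 / 153266613227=-66.71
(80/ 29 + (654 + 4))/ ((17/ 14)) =268268/ 493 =544.15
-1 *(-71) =71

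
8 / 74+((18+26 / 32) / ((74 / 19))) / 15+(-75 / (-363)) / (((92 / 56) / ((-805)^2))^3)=12680328935149793.82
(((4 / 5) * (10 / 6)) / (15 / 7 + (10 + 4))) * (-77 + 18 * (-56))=-30380 / 339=-89.62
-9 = -9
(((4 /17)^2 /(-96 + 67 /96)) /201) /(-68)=128 /3011585479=0.00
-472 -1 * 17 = -489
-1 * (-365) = 365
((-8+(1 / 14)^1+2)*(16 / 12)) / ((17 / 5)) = -830 / 357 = -2.32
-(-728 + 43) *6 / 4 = 2055 / 2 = 1027.50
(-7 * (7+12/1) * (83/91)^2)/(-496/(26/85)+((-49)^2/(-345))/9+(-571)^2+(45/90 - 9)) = -812833110/2383256739409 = -0.00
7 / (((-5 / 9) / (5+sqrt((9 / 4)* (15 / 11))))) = -63 - 189* sqrt(165) / 110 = -85.07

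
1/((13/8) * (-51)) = -8/663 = -0.01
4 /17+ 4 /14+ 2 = 300 /119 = 2.52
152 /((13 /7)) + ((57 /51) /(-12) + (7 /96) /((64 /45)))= 81.80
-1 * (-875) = 875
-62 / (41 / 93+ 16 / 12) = -1922 / 55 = -34.95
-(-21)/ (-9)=-7/ 3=-2.33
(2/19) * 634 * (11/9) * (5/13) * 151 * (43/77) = 41165620/15561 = 2645.44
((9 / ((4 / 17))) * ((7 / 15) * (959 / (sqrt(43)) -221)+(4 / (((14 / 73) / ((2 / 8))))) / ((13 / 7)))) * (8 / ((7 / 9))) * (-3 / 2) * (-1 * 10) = -53877879 / 91+2641086 * sqrt(43) / 43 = -189302.77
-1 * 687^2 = -471969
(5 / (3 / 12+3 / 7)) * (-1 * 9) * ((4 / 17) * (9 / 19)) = -45360 / 6137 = -7.39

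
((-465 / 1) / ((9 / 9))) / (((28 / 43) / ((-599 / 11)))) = 11977005 / 308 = 38886.38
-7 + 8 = 1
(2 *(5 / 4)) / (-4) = -5 / 8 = -0.62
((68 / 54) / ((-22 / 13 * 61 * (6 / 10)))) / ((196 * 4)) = -1105 / 42611184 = -0.00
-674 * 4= -2696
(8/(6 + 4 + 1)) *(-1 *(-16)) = 128/11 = 11.64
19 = 19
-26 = -26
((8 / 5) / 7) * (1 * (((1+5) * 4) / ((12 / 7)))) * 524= 8384 / 5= 1676.80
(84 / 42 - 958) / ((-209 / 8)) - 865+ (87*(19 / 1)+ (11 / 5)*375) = 344765 / 209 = 1649.59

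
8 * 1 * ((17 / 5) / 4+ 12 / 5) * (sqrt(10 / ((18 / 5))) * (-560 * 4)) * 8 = -2329600 / 3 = -776533.33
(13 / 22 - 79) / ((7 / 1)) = -1725 / 154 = -11.20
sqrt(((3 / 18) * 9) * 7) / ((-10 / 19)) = -19 * sqrt(42) / 20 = -6.16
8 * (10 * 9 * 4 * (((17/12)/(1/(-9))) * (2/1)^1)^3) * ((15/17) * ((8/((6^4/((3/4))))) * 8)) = -1560600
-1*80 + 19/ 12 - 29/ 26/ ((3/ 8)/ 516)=-251657/ 156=-1613.19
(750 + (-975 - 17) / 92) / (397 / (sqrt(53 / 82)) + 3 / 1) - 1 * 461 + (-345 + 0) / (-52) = -7023020672617 / 15456459356 + 6749794 * sqrt(4346) / 297239603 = -452.88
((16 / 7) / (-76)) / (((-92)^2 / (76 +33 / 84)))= -93 / 342608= -0.00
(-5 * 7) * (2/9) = -70/9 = -7.78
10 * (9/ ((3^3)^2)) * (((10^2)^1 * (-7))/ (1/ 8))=-56000/ 81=-691.36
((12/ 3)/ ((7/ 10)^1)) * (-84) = -480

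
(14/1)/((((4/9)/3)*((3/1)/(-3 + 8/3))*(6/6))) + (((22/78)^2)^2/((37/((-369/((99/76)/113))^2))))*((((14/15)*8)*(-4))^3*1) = -2697746848813323504071/577781889750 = -4669144008.62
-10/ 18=-5/ 9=-0.56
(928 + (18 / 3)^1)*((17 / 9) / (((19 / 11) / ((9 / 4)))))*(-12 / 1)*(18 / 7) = -70913.77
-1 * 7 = -7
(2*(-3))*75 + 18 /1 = -432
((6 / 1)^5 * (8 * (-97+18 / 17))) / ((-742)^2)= -3623616 / 334271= -10.84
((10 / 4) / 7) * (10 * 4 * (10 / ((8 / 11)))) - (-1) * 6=1417 / 7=202.43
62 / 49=1.27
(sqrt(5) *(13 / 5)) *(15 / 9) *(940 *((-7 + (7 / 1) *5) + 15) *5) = 2627300 *sqrt(5) / 3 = 1958273.80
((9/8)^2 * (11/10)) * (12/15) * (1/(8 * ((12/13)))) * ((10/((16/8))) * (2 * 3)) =11583/2560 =4.52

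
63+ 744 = 807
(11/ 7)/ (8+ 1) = 11/ 63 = 0.17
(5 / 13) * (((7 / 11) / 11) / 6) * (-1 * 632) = -11060 / 4719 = -2.34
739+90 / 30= 742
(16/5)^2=256/25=10.24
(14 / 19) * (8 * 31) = 3472 / 19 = 182.74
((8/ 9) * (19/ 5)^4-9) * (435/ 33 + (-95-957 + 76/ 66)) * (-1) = 182987.77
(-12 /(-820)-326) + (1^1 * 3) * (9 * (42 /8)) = -151073 /820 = -184.24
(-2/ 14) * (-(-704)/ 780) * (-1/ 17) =176/ 23205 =0.01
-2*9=-18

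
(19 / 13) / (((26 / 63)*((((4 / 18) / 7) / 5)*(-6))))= -125685 / 1352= -92.96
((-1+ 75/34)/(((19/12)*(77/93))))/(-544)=-11439/6764912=-0.00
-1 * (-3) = 3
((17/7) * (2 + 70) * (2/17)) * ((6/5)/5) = 864/175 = 4.94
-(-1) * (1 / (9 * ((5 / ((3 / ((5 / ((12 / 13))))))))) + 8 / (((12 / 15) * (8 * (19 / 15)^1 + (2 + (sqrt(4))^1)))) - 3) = -78551 / 34450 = -2.28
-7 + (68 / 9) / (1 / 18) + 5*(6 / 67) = 8673 / 67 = 129.45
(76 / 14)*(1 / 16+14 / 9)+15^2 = 117827 / 504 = 233.78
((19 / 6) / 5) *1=19 / 30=0.63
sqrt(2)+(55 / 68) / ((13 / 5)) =275 / 884+sqrt(2) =1.73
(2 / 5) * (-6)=-12 / 5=-2.40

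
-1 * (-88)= 88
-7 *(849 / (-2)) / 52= 5943 / 104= 57.14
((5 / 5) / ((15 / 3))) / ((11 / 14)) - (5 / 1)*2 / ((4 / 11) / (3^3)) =-81647 / 110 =-742.25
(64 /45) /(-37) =-64 /1665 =-0.04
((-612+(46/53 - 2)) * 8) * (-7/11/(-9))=-606592/1749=-346.82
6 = 6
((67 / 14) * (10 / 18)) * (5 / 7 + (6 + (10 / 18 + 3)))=216745 / 7938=27.30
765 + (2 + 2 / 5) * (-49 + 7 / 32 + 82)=33789 / 40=844.72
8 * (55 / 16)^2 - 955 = -27535 / 32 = -860.47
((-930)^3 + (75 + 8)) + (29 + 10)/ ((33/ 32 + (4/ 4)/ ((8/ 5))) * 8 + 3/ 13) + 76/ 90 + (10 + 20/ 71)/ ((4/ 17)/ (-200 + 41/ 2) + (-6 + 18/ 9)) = -1466432528360171683/ 1823111730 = -804356915.83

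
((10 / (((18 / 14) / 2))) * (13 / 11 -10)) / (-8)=3395 / 198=17.15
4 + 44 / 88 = 9 / 2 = 4.50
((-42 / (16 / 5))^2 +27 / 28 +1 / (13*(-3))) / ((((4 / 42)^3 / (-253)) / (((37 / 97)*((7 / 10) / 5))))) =-3498002219943 / 1291264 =-2708975.25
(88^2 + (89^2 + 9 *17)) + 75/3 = 15843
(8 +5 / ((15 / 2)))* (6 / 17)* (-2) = -104 / 17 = -6.12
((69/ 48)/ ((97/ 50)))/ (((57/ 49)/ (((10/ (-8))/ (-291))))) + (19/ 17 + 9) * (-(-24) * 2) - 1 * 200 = 250018643963/ 875262816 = 285.65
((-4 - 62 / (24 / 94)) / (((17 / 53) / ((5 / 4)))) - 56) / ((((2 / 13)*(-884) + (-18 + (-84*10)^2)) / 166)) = -34470979 / 143910984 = -0.24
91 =91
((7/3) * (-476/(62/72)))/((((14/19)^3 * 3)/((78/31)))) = -2704.04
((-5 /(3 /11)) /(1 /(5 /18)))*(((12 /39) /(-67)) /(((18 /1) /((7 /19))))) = 1925 /4021407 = 0.00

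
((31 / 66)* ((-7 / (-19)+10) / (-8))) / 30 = -6107 / 300960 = -0.02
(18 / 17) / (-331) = -18 / 5627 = -0.00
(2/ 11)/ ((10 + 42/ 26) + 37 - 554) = -13/ 36135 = -0.00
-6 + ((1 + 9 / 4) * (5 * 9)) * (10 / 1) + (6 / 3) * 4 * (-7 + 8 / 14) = 19671 / 14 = 1405.07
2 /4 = 1 /2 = 0.50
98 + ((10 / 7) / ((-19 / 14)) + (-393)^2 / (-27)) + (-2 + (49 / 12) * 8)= -318785 / 57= -5592.72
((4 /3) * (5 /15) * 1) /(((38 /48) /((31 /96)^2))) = 961 /16416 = 0.06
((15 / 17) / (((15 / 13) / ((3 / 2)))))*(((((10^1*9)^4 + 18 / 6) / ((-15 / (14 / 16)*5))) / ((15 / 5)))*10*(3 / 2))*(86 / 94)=-256731941739 / 63920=-4016457.16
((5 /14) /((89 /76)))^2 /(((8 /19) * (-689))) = -171475 /534841762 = -0.00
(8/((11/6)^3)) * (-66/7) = -10368/847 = -12.24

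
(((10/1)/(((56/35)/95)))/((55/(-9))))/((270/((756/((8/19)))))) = -113715/176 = -646.11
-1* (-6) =6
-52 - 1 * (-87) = 35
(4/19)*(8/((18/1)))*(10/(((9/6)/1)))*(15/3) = 1600/513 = 3.12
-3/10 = -0.30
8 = 8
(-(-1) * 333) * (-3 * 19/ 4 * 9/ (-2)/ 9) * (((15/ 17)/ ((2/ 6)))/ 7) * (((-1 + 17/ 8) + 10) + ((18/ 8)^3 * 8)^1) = 349345305/ 3808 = 91739.84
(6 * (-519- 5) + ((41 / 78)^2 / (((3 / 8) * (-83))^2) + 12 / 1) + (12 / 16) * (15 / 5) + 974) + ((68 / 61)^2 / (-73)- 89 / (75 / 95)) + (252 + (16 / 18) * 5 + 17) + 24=-1009809181354398619 / 512318966395860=-1971.06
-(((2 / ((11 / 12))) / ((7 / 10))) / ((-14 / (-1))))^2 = -14400 / 290521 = -0.05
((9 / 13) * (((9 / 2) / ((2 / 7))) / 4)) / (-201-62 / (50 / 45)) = -945 / 89024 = -0.01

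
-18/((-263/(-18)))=-324/263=-1.23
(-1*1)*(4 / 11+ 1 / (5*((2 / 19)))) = -249 / 110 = -2.26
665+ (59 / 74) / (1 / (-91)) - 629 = -2705 / 74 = -36.55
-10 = -10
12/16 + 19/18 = 65/36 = 1.81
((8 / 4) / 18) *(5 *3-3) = 4 / 3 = 1.33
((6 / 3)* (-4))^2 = 64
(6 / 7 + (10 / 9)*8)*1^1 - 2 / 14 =605 / 63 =9.60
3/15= 1/5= 0.20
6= 6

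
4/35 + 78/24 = 471/140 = 3.36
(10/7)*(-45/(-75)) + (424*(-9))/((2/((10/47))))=-133278/329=-405.10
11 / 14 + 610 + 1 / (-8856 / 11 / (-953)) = 37937209 / 61992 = 611.97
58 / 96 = 29 / 48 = 0.60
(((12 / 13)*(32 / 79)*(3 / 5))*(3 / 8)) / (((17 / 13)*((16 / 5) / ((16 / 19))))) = 432 / 25517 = 0.02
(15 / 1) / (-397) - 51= -20262 / 397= -51.04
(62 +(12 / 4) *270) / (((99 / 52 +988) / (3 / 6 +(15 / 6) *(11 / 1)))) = 1269632 / 51475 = 24.67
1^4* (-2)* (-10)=20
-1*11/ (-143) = 1/ 13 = 0.08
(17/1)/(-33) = -17/33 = -0.52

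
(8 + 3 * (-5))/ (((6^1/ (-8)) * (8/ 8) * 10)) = 14/ 15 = 0.93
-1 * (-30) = 30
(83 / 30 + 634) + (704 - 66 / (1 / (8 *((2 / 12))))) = 1252.77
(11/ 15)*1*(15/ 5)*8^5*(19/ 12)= 1712128/ 15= 114141.87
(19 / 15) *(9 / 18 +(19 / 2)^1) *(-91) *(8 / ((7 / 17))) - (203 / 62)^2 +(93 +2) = -22310.39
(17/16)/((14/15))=1.14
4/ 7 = 0.57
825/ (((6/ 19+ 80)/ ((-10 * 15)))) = -1175625/ 763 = -1540.79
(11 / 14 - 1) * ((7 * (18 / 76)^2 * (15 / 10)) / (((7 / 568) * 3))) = -17253 / 5054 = -3.41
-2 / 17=-0.12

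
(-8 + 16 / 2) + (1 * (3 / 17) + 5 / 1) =88 / 17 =5.18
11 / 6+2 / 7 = 89 / 42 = 2.12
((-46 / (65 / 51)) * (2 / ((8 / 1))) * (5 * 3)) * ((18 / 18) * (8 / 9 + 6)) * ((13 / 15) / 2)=-12121 / 30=-404.03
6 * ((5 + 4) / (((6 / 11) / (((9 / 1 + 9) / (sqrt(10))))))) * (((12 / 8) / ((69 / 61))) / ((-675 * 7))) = -2013 * sqrt(10) / 40250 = -0.16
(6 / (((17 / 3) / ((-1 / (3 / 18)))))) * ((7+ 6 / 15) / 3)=-1332 / 85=-15.67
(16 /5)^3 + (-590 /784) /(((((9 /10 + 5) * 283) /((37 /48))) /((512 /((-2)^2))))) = 170166446 /5200125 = 32.72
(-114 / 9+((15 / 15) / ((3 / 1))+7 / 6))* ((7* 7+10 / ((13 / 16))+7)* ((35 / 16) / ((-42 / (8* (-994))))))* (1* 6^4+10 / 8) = -409818904.29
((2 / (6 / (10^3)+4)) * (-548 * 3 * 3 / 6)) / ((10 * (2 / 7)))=-287700 / 2003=-143.63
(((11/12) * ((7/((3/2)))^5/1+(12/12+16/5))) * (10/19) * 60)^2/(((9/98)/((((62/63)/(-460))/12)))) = -7998864.29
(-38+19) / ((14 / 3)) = -57 / 14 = -4.07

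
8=8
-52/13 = -4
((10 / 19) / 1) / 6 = 0.09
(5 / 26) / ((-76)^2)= 5 / 150176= 0.00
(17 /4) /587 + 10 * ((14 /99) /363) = 939649 /84380076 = 0.01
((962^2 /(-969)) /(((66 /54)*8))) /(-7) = 694083 /49742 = 13.95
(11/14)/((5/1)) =0.16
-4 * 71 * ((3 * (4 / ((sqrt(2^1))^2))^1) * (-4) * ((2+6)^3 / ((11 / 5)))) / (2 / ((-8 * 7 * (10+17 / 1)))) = -13191413760 / 11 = -1199219432.73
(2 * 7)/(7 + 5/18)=252/131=1.92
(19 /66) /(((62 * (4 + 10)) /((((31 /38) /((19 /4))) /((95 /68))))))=17 /416955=0.00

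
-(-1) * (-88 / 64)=-1.38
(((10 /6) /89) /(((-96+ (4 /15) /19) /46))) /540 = -2185 /131472936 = -0.00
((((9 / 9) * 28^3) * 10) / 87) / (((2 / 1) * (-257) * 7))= -15680 / 22359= -0.70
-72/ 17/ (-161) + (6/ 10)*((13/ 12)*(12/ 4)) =108183/ 54740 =1.98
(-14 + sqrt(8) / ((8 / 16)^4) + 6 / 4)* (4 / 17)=-50 / 17 + 128* sqrt(2) / 17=7.71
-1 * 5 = -5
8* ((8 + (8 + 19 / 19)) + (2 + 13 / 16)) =317 / 2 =158.50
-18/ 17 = -1.06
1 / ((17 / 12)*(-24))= -1 / 34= -0.03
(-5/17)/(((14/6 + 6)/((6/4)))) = -9/170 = -0.05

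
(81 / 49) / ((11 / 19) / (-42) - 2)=-9234 / 11249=-0.82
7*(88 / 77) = 8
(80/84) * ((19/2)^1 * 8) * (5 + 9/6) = 9880/21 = 470.48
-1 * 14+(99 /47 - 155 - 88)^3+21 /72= -34832217155719 /2491752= -13979006.40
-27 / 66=-9 / 22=-0.41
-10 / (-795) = 2 / 159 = 0.01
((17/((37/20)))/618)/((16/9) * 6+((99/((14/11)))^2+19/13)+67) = 86632/35713471705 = 0.00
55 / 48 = 1.15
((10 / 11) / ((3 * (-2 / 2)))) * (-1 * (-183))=-610 / 11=-55.45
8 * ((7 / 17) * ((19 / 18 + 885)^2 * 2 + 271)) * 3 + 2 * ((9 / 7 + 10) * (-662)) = 15504896.68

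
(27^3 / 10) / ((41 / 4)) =39366 / 205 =192.03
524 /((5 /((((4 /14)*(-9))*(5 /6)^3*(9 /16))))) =-9825 /112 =-87.72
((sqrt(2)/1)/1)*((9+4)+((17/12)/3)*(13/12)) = 5837*sqrt(2)/432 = 19.11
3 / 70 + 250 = 17503 / 70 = 250.04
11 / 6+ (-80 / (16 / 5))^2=3761 / 6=626.83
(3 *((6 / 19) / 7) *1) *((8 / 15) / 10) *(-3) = -72 / 3325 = -0.02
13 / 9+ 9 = 10.44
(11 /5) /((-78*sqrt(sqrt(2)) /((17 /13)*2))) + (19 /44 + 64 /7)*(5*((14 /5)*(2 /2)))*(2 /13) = 2949 /143 - 187*2^(3 /4) /5070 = 20.56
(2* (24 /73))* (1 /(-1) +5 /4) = 0.16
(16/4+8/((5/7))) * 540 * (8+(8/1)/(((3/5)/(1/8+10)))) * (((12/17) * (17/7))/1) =14084928/7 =2012132.57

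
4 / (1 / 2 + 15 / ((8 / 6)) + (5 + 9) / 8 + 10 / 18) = 72 / 253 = 0.28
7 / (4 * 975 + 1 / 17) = 119 / 66301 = 0.00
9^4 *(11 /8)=72171 /8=9021.38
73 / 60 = 1.22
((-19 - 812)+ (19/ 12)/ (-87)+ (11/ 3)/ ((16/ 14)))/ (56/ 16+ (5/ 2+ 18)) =-1728467/ 50112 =-34.49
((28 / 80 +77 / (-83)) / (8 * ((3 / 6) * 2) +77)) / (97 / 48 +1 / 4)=-11508 / 3844975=-0.00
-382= -382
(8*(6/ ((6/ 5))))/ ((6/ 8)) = 160/ 3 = 53.33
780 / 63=260 / 21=12.38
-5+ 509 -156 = 348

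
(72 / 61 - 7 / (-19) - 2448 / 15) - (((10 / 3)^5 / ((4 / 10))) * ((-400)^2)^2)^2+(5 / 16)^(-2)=-693661196633304543684059200.00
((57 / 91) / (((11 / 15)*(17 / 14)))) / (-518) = -855 / 629629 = -0.00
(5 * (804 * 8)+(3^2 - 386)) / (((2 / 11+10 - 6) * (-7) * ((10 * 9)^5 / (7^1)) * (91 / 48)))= -0.00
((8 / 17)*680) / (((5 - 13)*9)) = -40 / 9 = -4.44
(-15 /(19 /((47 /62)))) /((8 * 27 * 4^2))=-235 /1357056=-0.00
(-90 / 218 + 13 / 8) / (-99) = -1057 / 86328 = -0.01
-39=-39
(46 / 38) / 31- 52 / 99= -0.49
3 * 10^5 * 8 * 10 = 24000000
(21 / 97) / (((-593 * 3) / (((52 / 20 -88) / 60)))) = 2989 / 17256300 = 0.00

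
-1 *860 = -860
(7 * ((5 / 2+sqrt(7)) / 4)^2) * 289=10115 * sqrt(7) / 16+107219 / 64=3347.91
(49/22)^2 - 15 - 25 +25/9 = -140531/4356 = -32.26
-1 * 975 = -975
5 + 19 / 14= 89 / 14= 6.36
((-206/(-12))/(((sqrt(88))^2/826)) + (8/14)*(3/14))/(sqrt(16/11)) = 2085995*sqrt(11)/51744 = 133.71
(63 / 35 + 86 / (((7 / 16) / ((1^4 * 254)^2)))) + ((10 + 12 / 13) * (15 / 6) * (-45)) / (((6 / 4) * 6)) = 5770249734 / 455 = 12681867.55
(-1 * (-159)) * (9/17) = 1431/17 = 84.18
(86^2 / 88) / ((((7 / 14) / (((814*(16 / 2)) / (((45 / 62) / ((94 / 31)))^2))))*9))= 38687825152 / 18225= 2122788.76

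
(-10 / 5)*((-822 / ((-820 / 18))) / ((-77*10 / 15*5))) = 11097 / 78925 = 0.14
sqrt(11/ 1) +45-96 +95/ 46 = -2251/ 46 +sqrt(11) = -45.62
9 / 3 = 3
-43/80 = -0.54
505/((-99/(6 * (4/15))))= -808/99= -8.16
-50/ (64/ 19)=-475/ 32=-14.84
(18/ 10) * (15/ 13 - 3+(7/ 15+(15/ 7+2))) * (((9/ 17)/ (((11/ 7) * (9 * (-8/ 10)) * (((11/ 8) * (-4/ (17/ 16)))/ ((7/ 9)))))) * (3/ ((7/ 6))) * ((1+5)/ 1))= 8487/ 15730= 0.54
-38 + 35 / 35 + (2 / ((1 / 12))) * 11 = 227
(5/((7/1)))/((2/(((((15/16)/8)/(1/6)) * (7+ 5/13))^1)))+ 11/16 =3701/1456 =2.54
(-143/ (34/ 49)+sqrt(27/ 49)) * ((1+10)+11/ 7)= -44044/ 17+264 * sqrt(3)/ 49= -2581.49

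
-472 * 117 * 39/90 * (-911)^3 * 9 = 814174699726908/5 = 162834939945381.60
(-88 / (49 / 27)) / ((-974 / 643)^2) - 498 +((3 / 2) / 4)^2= -386006553687 / 743761984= -518.99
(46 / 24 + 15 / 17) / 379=571 / 77316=0.01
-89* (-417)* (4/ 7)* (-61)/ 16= -2263893/ 28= -80853.32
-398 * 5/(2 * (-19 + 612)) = -1.68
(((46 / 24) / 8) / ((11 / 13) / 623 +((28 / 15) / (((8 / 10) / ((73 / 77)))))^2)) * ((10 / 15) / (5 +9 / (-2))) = 22539517 / 345372400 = 0.07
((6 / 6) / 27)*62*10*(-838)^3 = -364857892640 / 27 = -13513255282.96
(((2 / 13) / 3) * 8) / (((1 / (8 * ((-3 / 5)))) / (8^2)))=-126.03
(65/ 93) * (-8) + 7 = 131/ 93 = 1.41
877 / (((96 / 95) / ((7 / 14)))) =83315 / 192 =433.93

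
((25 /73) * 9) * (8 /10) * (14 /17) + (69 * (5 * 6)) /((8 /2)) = 1289475 /2482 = 519.53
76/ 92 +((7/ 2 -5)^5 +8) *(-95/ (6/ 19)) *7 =-3774217/ 4416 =-854.67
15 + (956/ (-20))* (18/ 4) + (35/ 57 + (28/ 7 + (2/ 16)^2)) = -3565379/ 18240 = -195.47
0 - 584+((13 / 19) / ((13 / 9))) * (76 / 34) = -9910 / 17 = -582.94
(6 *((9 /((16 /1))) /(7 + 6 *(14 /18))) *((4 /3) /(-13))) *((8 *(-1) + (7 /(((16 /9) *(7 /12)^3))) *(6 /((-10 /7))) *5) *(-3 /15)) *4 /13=-160488 /207025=-0.78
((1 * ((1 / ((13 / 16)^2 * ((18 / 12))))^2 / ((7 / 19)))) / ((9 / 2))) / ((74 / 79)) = 393478144 / 599181219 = 0.66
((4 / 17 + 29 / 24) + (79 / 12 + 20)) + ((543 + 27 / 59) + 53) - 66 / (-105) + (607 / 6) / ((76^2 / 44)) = 7931766186 / 12672905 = 625.88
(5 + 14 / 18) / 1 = 52 / 9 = 5.78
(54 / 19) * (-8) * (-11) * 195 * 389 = 360462960 / 19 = 18971734.74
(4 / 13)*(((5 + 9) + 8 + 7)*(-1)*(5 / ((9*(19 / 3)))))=-580 / 741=-0.78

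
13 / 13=1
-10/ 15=-2/ 3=-0.67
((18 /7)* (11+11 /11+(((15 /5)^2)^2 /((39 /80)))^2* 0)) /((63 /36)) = 864 /49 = 17.63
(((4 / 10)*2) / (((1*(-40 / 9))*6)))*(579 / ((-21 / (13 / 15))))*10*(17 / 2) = 42653 / 700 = 60.93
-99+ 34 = -65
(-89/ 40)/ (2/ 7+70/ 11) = -6853/ 20480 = -0.33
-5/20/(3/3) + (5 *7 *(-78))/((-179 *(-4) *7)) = -569/716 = -0.79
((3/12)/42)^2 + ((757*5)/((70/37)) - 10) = 56183905/28224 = 1990.64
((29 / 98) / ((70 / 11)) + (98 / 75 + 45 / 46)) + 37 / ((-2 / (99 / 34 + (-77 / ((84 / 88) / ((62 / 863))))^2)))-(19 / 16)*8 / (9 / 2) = -674.98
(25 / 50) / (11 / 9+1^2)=9 / 40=0.22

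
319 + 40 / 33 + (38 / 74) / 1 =391606 / 1221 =320.73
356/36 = 9.89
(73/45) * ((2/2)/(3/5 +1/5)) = 73/36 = 2.03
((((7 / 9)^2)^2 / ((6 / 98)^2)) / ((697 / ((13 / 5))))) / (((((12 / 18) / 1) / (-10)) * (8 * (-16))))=0.04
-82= -82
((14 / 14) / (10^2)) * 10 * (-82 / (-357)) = 41 / 1785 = 0.02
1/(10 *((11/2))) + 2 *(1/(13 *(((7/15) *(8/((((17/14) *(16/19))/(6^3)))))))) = 440383/23963940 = 0.02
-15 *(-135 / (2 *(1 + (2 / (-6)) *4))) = -3037.50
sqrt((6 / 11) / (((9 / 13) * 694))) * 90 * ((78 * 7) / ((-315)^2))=52 * sqrt(148863) / 1202355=0.02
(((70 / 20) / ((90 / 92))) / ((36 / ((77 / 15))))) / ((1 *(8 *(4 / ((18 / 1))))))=12397 / 43200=0.29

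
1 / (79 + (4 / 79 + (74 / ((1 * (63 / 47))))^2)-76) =0.00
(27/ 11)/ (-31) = -27/ 341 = -0.08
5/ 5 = 1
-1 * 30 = -30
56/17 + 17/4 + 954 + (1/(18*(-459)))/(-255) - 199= 3213071147/4213620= 762.54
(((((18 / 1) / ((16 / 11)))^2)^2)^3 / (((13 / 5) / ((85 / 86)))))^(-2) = 5902599203734358424083759104 / 141913114183303924943513707740807225071217038091680625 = 0.00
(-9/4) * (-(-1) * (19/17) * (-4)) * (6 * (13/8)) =6669/68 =98.07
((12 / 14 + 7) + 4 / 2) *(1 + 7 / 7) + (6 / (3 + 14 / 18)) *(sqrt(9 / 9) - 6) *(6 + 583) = -554259 / 119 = -4657.64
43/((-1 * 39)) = -43/39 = -1.10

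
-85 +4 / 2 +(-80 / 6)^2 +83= 177.78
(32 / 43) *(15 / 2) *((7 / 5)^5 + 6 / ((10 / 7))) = 1436736 / 26875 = 53.46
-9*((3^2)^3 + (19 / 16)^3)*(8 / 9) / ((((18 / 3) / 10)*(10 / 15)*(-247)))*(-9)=-134677935 / 252928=-532.48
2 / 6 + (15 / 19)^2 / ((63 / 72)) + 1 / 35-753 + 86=-25241917 / 37905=-665.93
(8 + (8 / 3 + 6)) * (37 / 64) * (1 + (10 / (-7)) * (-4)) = 43475 / 672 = 64.69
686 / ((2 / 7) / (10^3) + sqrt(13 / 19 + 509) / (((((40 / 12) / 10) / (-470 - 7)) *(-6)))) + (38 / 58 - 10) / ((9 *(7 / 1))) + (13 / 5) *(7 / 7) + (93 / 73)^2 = 12025408500000 *sqrt(5111) / 6747884435249981 + 1338489429165800669083919 / 328489814680009703822115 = 4.20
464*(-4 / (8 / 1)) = -232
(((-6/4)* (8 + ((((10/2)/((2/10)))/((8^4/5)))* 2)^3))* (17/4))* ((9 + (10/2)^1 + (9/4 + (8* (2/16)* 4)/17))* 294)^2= -5598340849450040021127/4672924418048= -1198037962.66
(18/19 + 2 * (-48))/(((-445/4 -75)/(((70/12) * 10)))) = 29.77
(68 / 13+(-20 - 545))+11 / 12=-87181 / 156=-558.85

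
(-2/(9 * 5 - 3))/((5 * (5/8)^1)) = -8/525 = -0.02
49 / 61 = 0.80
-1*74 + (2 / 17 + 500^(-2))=-73.88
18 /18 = 1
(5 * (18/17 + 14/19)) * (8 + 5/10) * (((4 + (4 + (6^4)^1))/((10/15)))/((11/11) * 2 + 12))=1418100/133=10662.41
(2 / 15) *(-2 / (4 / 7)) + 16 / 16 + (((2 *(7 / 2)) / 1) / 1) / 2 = 121 / 30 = 4.03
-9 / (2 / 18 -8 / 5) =405 / 67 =6.04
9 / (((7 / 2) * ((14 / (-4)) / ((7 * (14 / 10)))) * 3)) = -12 / 5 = -2.40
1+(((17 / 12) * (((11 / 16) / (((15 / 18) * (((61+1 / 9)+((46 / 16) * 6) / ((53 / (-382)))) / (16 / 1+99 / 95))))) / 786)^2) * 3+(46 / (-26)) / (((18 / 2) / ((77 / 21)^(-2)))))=5588492634792844333027709 / 5671416696184110894880000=0.99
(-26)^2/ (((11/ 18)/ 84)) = 1022112/ 11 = 92919.27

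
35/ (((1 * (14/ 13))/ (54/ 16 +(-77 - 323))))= -206245/ 16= -12890.31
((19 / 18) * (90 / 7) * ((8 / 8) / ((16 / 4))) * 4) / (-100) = -19 / 140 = -0.14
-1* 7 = -7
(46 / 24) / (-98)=-23 / 1176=-0.02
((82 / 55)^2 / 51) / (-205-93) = -0.00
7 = 7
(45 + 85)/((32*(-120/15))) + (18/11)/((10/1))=-2423/7040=-0.34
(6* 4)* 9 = 216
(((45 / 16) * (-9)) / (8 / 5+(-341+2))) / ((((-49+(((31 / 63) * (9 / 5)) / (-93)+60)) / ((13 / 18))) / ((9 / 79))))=394875 / 703072192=0.00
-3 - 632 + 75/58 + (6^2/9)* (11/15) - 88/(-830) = -45540503/72210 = -630.67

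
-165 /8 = -20.62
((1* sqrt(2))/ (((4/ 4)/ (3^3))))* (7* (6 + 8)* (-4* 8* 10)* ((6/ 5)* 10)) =-10160640* sqrt(2) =-14369314.89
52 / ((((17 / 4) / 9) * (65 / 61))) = 8784 / 85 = 103.34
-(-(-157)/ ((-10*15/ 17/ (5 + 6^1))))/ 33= 2669/ 450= 5.93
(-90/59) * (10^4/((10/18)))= -1620000/59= -27457.63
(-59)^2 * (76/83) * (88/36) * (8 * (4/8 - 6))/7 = -256090208/5229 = -48974.99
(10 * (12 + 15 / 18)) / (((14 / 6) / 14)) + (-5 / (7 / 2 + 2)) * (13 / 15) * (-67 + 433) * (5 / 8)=12975 / 22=589.77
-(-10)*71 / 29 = 710 / 29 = 24.48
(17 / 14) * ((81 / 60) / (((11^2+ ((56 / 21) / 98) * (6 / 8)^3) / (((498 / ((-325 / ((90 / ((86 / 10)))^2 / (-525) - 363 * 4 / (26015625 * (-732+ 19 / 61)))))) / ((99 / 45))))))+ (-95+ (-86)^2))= 1434619568863735202354243693 / 161820455739753636718750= 8865.50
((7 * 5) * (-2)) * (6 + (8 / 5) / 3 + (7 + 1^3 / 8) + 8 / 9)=-36659 / 36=-1018.31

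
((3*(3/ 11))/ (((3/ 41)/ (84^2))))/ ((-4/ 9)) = -1952748/ 11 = -177522.55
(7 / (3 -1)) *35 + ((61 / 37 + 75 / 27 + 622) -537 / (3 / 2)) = 260357 / 666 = 390.93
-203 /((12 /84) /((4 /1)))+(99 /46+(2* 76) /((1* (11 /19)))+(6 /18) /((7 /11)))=-57579941 /10626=-5418.78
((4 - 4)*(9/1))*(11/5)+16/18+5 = 53/9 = 5.89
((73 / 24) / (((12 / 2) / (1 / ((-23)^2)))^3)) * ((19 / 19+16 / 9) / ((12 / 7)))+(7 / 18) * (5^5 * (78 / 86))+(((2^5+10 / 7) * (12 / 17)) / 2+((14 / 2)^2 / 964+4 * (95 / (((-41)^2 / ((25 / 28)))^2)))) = 2252357194753942952031447562589 / 2021723181798551107926481152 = 1114.08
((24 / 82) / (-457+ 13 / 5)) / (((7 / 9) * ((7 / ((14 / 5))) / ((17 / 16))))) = -459 / 1304128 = -0.00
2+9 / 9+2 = 5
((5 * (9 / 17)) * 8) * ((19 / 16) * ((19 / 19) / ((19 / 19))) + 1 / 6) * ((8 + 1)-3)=2925 / 17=172.06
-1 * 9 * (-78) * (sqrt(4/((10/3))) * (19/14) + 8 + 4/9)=6669 * sqrt(30)/35 + 5928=6971.65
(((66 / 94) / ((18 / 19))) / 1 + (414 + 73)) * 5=2438.71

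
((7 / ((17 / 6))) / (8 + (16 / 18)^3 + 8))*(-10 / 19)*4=-76545 / 245803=-0.31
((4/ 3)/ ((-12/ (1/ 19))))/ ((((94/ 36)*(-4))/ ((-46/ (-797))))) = 23/ 711721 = 0.00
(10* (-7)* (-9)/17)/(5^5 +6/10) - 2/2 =-131263/132838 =-0.99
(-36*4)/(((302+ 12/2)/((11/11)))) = -36/77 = -0.47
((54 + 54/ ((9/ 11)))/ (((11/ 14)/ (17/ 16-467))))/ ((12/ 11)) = -260925/ 4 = -65231.25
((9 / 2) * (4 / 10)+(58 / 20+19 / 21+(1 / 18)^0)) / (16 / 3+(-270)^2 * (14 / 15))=73 / 752080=0.00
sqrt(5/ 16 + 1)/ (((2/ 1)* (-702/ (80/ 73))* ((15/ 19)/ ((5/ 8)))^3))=-34295* sqrt(21)/ 354212352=-0.00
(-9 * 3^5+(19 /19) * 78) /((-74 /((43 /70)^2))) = 105393 /9800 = 10.75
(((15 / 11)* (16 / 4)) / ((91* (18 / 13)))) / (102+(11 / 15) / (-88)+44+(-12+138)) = 400 / 2513203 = 0.00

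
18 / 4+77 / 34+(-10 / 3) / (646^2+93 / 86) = 12381783185 / 1830352719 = 6.76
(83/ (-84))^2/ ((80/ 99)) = 75779/ 62720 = 1.21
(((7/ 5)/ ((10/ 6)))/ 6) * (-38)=-133/ 25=-5.32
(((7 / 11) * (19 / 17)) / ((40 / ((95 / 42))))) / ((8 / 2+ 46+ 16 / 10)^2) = 0.00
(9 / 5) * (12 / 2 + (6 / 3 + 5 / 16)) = 1197 / 80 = 14.96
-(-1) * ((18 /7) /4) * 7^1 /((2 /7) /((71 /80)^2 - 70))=-27906417 /25600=-1090.09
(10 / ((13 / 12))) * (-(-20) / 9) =800 / 39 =20.51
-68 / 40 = -17 / 10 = -1.70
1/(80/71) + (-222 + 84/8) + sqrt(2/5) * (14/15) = -16849/80 + 14 * sqrt(10)/75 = -210.02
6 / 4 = 3 / 2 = 1.50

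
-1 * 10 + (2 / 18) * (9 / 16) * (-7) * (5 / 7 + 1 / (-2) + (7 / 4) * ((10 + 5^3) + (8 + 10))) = -8143 / 64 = -127.23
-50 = -50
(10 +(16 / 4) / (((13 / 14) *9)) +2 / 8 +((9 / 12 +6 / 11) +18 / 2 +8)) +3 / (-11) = 28.75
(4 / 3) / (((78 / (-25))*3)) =-50 / 351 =-0.14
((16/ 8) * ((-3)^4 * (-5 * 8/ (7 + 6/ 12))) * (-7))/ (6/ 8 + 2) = 24192/ 11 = 2199.27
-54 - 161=-215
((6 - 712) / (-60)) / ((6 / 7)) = 2471 / 180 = 13.73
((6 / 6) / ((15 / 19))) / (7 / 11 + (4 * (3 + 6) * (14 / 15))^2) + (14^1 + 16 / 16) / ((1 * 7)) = 285430 / 133131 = 2.14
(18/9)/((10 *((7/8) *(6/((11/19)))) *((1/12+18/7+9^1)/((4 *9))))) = 576/8455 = 0.07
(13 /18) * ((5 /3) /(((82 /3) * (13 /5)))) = 25 /1476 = 0.02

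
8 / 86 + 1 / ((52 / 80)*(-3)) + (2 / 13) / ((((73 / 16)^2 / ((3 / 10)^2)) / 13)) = -91858496 / 223418325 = -0.41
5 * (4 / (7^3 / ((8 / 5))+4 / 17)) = 2720 / 29187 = 0.09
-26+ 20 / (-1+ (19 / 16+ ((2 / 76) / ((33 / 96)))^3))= 2207593682 / 27453523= 80.41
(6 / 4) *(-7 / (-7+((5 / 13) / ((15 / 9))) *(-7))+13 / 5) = 819 / 160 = 5.12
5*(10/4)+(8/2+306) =645/2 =322.50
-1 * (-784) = 784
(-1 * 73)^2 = 5329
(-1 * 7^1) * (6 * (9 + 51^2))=-109620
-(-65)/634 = 65/634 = 0.10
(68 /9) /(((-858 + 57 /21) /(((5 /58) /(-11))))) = 0.00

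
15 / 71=0.21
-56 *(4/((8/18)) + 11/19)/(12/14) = -35672/57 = -625.82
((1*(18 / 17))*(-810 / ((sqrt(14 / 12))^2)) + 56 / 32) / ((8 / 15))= -5236305 / 3808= -1375.08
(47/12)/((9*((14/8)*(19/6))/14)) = 188/171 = 1.10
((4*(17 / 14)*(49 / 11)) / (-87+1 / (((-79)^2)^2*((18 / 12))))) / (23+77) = -13905178917 / 5591284126450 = -0.00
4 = 4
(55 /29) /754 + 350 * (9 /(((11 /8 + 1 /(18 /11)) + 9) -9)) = 381478205 /240526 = 1586.02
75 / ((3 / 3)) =75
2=2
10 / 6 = 5 / 3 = 1.67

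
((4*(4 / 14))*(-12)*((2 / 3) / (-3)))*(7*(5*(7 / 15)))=448 / 9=49.78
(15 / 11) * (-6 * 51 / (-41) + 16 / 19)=97050 / 8569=11.33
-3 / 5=-0.60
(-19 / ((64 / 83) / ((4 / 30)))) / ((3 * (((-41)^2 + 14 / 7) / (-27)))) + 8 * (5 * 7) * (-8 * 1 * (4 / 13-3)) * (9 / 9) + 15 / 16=7038298451 / 1166880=6031.72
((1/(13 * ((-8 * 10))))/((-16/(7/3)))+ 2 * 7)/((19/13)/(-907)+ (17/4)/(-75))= -3169452545/13193408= -240.23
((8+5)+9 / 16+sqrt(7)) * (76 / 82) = 38 * sqrt(7) / 41+4123 / 328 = 15.02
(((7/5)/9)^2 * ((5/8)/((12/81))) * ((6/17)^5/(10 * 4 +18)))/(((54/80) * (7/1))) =84/41175853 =0.00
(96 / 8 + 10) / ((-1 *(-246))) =11 / 123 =0.09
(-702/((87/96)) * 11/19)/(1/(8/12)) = -164736/551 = -298.98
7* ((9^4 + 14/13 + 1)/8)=74655/13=5742.69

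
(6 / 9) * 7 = 14 / 3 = 4.67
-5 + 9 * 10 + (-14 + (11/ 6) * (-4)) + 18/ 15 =973/ 15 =64.87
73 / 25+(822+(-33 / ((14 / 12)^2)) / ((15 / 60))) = 727.94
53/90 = 0.59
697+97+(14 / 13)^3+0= 1747162 / 2197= 795.25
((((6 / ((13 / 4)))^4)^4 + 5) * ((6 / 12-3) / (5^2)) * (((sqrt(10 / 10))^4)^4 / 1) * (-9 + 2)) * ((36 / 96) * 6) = 763553818061434414865403 / 26616664367327193640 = 28687.06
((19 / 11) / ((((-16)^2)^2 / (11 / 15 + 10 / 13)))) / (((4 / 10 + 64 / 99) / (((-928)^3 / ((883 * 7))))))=-407320689 / 83245708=-4.89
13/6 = 2.17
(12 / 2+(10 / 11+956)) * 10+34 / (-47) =9628.37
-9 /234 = -1 /26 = -0.04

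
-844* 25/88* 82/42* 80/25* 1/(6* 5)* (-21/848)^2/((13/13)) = -60557/1977536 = -0.03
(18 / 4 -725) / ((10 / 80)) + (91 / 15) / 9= -5763.33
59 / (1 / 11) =649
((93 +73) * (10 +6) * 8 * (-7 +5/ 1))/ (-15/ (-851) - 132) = 36164096/ 112317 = 321.98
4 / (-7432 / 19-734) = -38 / 10689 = -0.00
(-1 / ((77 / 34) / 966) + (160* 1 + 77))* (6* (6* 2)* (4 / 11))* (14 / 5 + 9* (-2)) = 9127296 / 121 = 75432.20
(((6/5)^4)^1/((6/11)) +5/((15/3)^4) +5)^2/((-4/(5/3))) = -7579009/234375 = -32.34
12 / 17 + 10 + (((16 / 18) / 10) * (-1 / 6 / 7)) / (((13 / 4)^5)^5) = 1213631958456943760110030087149854 / 113361226888835409739783833168045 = 10.71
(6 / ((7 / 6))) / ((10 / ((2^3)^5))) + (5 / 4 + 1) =16854.36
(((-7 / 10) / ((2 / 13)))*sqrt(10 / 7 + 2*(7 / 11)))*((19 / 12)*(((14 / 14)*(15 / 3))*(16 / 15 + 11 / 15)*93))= -68913*sqrt(1001) / 220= -9910.50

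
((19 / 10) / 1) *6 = 57 / 5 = 11.40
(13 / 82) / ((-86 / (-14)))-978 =-3448337 / 3526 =-977.97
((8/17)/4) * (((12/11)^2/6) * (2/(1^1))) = 96/2057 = 0.05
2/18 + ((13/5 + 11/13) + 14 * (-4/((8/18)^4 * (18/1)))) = -2852071/37440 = -76.18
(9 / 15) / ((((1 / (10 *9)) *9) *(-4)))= -3 / 2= -1.50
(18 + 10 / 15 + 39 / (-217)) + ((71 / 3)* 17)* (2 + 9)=2893144 / 651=4444.15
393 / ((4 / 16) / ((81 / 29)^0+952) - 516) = -1498116 / 1966991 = -0.76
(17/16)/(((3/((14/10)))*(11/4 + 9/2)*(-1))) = -0.07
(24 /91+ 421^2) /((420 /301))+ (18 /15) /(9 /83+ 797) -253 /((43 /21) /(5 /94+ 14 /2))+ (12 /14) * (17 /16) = 5756119164464621 /45628319100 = 126152.34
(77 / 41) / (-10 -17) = -77 / 1107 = -0.07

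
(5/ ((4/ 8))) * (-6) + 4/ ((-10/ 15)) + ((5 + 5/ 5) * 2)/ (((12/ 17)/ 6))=36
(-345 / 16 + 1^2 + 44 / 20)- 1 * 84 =-8189 / 80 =-102.36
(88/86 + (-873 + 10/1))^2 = 743003.91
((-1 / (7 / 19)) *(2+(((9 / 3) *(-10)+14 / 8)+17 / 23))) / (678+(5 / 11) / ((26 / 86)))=6376799 / 62576836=0.10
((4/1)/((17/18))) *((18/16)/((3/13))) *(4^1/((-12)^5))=-13/39168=-0.00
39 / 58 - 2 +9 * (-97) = -50711 / 58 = -874.33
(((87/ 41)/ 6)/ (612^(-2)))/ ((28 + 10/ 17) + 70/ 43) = 496247391/ 113201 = 4383.77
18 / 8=9 / 4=2.25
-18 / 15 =-1.20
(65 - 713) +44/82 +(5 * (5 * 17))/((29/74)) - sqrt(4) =517238/1189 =435.02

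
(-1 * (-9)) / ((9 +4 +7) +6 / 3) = 9 / 22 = 0.41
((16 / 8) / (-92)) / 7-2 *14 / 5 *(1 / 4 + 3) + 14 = -6767 / 1610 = -4.20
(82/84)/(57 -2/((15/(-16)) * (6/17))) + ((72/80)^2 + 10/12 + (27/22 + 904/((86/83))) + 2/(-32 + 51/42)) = 1063082926405781/1214554595100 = 875.29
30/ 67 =0.45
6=6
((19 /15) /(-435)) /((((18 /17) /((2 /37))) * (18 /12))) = -646 /6518475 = -0.00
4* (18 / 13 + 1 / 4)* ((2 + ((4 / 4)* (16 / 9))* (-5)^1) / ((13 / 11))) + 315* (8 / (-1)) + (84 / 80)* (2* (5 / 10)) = -77785859 / 30420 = -2557.06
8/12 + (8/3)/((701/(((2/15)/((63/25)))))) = 265058/397467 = 0.67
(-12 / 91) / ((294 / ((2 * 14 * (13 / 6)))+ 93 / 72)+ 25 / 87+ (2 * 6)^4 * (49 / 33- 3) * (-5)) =-91872 / 109449084395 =-0.00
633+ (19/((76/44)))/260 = 164591/260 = 633.04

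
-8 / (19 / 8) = -64 / 19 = -3.37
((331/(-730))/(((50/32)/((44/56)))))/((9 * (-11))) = 1324/574875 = 0.00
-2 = -2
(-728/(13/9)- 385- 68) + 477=-480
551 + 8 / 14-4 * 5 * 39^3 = -8300799 / 7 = -1185828.43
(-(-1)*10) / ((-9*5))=-2 / 9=-0.22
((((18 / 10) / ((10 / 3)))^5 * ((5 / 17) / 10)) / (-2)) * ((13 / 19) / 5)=-186535791 / 2018750000000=-0.00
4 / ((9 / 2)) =8 / 9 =0.89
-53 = -53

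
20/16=5/4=1.25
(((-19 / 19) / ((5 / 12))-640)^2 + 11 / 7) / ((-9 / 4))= -96291844 / 525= -183413.04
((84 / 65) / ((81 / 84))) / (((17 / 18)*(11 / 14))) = 1.81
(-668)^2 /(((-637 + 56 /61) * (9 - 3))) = -13609832 /116403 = -116.92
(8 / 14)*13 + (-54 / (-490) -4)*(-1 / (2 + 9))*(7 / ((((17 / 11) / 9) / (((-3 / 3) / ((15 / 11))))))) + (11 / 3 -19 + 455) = 436.52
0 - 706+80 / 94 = -33142 / 47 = -705.15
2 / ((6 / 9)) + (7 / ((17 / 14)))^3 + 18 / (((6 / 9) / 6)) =1751837 / 4913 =356.57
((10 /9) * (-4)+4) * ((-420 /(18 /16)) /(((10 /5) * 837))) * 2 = 4480 /22599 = 0.20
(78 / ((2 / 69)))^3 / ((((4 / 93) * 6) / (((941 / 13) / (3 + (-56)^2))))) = 43726937145957 / 25112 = 1741276566.82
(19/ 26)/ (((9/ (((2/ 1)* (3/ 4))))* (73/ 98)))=931/ 5694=0.16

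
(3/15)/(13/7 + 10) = 7/415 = 0.02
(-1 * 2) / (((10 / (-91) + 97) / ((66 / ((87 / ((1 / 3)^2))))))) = -4004 / 2301237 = -0.00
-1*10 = -10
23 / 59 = 0.39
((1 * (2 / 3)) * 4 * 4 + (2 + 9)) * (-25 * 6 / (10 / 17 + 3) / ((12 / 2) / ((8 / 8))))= -27625 / 183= -150.96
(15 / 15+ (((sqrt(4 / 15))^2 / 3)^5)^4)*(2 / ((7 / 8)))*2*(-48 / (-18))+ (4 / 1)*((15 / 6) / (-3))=215656831301173091601271770386866906 / 24348351921100187761402130126953125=8.86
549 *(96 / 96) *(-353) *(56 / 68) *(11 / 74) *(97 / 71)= -1447469793 / 44659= -32411.60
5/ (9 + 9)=5/ 18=0.28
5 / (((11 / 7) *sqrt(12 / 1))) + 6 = 35 *sqrt(3) / 66 + 6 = 6.92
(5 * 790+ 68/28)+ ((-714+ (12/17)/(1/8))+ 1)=386164/119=3245.08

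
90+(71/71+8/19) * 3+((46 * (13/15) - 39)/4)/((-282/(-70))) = 3032101/32148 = 94.32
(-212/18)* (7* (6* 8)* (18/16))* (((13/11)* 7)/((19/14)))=-5671848/209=-27138.03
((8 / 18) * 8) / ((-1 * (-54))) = 16 / 243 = 0.07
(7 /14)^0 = 1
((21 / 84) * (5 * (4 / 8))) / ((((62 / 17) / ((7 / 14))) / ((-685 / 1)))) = -58.69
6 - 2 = 4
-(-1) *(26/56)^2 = 169/784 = 0.22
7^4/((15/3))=480.20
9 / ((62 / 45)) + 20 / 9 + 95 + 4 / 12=58081 / 558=104.09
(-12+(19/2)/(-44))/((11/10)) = -5375/484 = -11.11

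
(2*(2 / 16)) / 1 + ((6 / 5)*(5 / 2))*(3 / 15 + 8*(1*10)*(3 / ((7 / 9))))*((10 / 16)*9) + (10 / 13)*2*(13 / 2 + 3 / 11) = 41811269 / 8008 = 5221.19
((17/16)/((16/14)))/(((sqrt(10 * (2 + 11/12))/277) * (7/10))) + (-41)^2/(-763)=-1681/763 + 4709 * sqrt(42)/448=65.92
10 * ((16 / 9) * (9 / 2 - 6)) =-80 / 3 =-26.67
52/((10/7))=36.40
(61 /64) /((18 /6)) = 61 /192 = 0.32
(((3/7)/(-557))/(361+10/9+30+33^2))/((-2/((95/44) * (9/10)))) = 4617/9147365920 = 0.00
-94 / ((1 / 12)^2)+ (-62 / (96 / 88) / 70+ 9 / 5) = -13535.01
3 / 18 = 0.17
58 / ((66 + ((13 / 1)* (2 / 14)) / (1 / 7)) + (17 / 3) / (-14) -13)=84 / 95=0.88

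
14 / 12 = 7 / 6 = 1.17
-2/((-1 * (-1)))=-2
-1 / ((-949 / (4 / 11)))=4 / 10439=0.00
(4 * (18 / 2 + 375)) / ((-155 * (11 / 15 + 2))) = -4608 / 1271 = -3.63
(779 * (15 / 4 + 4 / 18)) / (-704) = -10127 / 2304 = -4.40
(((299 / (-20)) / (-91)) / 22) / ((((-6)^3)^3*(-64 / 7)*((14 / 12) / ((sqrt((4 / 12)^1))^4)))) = 23 / 2979773153280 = 0.00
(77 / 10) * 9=693 / 10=69.30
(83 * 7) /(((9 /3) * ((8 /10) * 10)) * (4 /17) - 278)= -9877 /4630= -2.13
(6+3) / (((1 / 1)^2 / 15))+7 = 142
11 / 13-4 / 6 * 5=-97 / 39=-2.49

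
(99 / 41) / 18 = 0.13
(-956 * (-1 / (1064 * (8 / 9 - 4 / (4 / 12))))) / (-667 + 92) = 2151 / 15295000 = 0.00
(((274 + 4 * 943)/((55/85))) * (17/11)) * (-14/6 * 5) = -40925290/363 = -112741.85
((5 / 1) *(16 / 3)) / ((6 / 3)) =40 / 3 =13.33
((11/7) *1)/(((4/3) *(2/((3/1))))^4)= 72171/28672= 2.52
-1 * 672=-672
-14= -14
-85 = -85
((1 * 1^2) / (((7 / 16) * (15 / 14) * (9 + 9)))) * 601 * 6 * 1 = 19232 / 45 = 427.38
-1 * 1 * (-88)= 88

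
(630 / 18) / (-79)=-35 / 79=-0.44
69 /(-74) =-69 /74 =-0.93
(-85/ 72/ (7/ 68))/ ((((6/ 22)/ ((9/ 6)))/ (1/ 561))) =-85/ 756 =-0.11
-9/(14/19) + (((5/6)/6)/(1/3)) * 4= -443/42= -10.55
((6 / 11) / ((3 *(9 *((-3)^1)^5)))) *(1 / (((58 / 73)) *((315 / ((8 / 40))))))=-73 / 1098803475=-0.00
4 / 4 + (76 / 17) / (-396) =1664 / 1683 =0.99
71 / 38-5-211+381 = 6341 / 38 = 166.87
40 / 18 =20 / 9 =2.22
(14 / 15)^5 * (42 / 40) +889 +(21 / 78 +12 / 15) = 29313311617 / 32906250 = 890.81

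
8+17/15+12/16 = 593/60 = 9.88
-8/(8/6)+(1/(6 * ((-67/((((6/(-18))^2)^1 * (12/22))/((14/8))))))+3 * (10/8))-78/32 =-3482389/742896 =-4.69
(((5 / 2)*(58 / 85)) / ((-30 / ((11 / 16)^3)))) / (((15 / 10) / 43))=-1659757 / 3133440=-0.53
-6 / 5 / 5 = -6 / 25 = -0.24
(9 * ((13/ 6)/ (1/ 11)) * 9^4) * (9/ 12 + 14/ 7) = 30961359/ 8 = 3870169.88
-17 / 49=-0.35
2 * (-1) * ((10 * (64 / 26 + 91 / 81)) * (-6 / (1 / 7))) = 1057000 / 351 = 3011.40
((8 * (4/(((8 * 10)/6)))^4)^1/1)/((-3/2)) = -27/625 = -0.04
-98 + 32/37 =-3594/37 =-97.14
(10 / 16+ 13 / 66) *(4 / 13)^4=6944 / 942513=0.01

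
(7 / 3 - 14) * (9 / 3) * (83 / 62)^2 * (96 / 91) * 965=-797746200 / 12493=-63855.46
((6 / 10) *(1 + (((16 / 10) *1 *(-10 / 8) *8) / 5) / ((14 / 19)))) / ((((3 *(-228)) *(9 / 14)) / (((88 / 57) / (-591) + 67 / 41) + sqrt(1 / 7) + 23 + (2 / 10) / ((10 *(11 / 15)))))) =13 *sqrt(7) / 19950 + 48702840173 / 432995854500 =0.11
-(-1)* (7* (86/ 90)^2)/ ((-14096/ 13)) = -168259/ 28544400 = -0.01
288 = 288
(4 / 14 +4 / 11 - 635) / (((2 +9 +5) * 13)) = -3.05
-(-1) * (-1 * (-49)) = 49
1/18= 0.06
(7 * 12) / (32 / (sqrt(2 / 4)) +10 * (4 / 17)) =-1785 / 18446 +12138 * sqrt(2) / 9223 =1.76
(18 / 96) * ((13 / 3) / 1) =0.81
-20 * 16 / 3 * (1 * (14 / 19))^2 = -62720 / 1083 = -57.91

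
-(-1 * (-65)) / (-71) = 65 / 71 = 0.92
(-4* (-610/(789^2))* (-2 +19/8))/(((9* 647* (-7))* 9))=-305/76123735443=-0.00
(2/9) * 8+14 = 15.78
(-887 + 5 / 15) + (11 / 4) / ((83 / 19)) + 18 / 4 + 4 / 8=-877513 / 996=-881.04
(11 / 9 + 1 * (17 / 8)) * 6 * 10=1205 / 6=200.83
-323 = -323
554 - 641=-87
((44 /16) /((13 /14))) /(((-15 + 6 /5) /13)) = -385 /138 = -2.79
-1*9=-9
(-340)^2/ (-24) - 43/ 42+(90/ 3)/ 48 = -4817.07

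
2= 2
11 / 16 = 0.69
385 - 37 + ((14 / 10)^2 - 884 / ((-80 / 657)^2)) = -94834493 / 1600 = -59271.56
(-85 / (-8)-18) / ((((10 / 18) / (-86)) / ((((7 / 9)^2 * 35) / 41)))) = 870191 / 1476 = 589.56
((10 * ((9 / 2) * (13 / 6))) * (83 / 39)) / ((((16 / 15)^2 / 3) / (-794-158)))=-33334875 / 64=-520857.42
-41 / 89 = -0.46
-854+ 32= -822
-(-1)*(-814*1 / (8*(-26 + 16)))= 407 / 40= 10.18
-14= -14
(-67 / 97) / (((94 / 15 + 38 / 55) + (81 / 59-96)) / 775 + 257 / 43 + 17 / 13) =-282568840125 / 2933728836751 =-0.10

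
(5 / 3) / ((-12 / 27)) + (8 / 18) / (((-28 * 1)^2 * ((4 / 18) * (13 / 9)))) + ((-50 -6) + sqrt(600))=-304477 / 5096 + 10 * sqrt(6)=-35.25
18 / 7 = 2.57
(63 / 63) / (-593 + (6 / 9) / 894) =-0.00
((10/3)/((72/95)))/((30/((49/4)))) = 4655/2592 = 1.80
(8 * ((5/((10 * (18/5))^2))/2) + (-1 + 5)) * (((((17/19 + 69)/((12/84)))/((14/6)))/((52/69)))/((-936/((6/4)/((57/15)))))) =-12418045/26355888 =-0.47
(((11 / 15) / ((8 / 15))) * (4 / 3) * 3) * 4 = 22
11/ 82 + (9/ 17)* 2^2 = 2.25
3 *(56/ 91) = 24/ 13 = 1.85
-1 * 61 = -61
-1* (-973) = 973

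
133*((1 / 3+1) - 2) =-266 / 3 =-88.67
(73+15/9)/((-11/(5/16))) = -70/33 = -2.12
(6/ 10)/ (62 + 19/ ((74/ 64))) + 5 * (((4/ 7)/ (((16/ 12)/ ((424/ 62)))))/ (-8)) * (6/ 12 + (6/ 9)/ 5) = -7257611/ 6297340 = -1.15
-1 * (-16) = 16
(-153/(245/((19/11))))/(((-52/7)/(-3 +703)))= 14535/143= 101.64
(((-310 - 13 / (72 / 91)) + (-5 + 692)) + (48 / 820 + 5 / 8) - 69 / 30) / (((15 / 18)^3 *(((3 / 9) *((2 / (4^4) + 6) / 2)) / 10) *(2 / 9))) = 109862355456 / 3941125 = 27875.89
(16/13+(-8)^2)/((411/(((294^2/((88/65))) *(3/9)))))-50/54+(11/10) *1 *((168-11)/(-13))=17791153547/5289570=3363.44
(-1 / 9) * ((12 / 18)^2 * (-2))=8 / 81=0.10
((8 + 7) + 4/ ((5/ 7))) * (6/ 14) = 309/ 35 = 8.83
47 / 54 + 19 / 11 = 1543 / 594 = 2.60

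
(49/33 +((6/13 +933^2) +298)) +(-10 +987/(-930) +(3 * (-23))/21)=810630197803/930930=870774.60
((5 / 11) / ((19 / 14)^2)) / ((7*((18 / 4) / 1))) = 280 / 35739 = 0.01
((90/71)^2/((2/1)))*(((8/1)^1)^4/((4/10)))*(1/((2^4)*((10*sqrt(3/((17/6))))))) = 43200*sqrt(34)/5041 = 49.97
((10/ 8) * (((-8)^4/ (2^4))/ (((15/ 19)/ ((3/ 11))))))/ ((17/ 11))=1216/ 17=71.53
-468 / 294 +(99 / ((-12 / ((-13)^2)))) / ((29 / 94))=-12848355 / 2842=-4520.88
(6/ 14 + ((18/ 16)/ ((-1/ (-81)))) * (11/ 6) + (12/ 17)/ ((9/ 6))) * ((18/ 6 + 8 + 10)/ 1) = 959397/ 272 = 3527.19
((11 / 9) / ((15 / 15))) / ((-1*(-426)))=11 / 3834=0.00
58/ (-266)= -29/ 133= -0.22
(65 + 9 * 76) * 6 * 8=35952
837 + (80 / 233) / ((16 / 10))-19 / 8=834.84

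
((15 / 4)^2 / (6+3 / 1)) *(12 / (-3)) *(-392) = 2450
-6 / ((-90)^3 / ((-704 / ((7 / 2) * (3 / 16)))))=-5632 / 637875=-0.01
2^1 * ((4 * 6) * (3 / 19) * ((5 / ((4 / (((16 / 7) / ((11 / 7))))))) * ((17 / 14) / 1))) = 24480 / 1463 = 16.73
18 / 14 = 9 / 7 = 1.29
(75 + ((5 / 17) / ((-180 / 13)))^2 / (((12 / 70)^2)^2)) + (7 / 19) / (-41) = 28554183145907 / 378133629696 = 75.51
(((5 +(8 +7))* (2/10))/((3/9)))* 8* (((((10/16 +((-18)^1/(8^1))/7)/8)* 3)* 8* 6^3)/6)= 22032/7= 3147.43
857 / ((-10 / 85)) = -14569 / 2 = -7284.50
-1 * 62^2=-3844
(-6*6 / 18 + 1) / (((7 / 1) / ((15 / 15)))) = -0.14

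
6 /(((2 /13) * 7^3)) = 39 /343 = 0.11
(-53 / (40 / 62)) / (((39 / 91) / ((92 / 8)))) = -264523 / 120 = -2204.36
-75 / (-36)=25 / 12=2.08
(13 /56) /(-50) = -13 /2800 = -0.00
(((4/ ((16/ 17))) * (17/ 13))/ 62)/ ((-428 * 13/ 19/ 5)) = -27455/ 17938336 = -0.00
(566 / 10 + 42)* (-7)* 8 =-27608 / 5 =-5521.60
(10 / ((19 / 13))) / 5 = 26 / 19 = 1.37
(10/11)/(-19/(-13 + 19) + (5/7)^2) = -2940/8591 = -0.34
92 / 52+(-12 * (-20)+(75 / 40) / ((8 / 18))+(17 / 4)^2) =109845 / 416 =264.05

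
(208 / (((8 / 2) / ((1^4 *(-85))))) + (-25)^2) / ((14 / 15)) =-56925 / 14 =-4066.07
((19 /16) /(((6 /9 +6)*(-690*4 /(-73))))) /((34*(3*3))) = 1387 /90086400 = 0.00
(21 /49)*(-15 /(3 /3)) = -45 /7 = -6.43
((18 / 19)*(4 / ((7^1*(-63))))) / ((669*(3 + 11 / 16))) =-128 / 36747501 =-0.00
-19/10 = -1.90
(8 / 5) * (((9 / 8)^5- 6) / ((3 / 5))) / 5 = -45853 / 20480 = -2.24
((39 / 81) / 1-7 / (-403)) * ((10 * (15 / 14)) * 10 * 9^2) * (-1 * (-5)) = 61065000 / 2821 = 21646.58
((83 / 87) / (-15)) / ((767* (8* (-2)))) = 83 / 16014960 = 0.00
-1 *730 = -730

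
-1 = -1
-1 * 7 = -7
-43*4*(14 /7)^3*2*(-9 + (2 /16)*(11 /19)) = 466808 /19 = 24568.84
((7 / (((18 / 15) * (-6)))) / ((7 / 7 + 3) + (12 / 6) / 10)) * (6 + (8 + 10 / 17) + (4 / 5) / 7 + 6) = -10265 / 2142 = -4.79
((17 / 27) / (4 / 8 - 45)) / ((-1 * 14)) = 17 / 16821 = 0.00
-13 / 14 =-0.93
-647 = -647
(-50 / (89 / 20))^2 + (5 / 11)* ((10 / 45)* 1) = 99079210 / 784179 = 126.35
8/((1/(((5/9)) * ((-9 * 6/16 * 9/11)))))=-135/11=-12.27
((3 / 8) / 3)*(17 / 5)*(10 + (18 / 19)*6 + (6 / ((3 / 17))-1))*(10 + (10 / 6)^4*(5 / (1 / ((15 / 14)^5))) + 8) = 122584888515 / 81749248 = 1499.52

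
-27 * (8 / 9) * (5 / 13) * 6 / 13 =-720 / 169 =-4.26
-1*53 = -53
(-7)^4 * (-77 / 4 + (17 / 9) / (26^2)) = -70289275 / 1521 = -46212.54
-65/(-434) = 65/434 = 0.15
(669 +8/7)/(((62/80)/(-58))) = -10883120/217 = -50152.63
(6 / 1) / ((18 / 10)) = 10 / 3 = 3.33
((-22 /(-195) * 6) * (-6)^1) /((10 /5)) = -132 /65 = -2.03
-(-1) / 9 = 1 / 9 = 0.11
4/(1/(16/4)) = 16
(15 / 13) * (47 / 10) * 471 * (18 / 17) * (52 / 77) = 2390796 / 1309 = 1826.43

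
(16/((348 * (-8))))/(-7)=1/1218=0.00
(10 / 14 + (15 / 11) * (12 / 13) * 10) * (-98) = -186410 / 143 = -1303.57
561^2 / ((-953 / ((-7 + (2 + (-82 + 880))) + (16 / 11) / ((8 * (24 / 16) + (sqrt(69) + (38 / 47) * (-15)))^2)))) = -643950362566161057 / 2458865819825- 63370236864 * sqrt(69) / 2458865819825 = -261889.40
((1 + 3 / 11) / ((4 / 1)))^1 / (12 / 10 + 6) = 35 / 792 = 0.04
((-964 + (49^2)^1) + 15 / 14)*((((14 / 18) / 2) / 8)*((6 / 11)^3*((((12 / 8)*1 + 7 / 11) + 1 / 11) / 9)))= 328839 / 117128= 2.81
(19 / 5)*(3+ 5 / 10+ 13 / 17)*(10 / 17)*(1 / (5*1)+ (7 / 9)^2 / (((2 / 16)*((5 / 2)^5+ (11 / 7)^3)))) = 61593417637 / 26088558003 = 2.36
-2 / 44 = -1 / 22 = -0.05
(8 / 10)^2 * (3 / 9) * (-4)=-64 / 75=-0.85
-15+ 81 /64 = -879 /64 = -13.73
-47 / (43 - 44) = 47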